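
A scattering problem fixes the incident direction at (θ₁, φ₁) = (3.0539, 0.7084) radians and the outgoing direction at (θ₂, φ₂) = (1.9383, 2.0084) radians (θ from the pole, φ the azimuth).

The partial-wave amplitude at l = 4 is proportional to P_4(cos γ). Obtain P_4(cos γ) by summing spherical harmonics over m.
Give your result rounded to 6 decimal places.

-0.074840

Term-by-term m-sum for l=4 (normalisation 4π/9 = 1.396263):
  m=-4: Y*=-0.000025+0.000008i  Y=-0.059966-0.330256i  product +0.000004+0.000008i
  m=-3: Y*=+0.000441-0.000712i  Y=-0.353409-0.093253i  product -0.000222+0.000211i
  m=-2: Y*=+0.002340+0.015077i  Y=+0.017996-0.021558i  product +0.000367+0.000221i
  m=-1: Y*=-0.123691-0.105973i  Y=-0.140920-0.301204i  product -0.014489+0.052190i
  m=+0: Y*=+0.814046-0.000000i  Y=-0.030613+0.000000i  product -0.024921+0.000000i
  m=+1: Y*=+0.123691-0.105973i  Y=+0.140920-0.301204i  product -0.014489-0.052190i
  m=+2: Y*=+0.002340-0.015077i  Y=+0.017996+0.021558i  product +0.000367-0.000221i
  m=+3: Y*=-0.000441-0.000712i  Y=+0.353409-0.093253i  product -0.000222-0.000211i
  m=+4: Y*=-0.000025-0.000008i  Y=-0.059966+0.330256i  product +0.000004-0.000008i
Accumulated sum -0.053600-0.000000i; after 4π/(2l+1) scaling, -0.074840-0.000000i ⇒ P_4 = -0.074840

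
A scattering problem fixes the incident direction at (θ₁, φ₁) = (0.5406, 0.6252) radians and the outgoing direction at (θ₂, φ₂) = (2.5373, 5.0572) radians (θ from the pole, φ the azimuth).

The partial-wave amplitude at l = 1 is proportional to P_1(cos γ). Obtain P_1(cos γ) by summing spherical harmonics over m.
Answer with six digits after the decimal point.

-0.786478

Summing Y*_{l m}(θ₁,φ₁)·Y_{l m}(θ₂,φ₂) over m ∈ [−1, 1]; prefactor 4π/(2·1+1) = 4.188790:
  m=-1: Y*=(0.144176, 0.104064)  Y=(0.066354, 0.184748)  product (-0.009659, 0.033541)
  m=+0: Y*=(0.418928, -0.000000)  Y=(-0.402073, 0.000000)  product (-0.168440, 0.000000)
  m=+1: Y*=(-0.144176, 0.104064)  Y=(-0.066354, 0.184748)  product (-0.009659, -0.033541)
Total Σ_m = (-0.187758, 0.000000). Multiply by 4.188790: (-0.786478, 0.000000). P_1(cos γ) = -0.786478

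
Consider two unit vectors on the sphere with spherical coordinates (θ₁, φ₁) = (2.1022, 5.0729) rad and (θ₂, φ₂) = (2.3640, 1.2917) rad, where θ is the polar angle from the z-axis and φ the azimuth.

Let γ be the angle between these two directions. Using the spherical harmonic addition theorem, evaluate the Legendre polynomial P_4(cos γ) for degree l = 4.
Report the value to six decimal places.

0.318235

Addition theorem: P_4(cos γ) = (4π/9) Σ_m Y*_{lm}(Ω₁) Y_{lm}(Ω₂), m = −4…4:
  m=-4: Y*=(0.031385, 0.242415)  Y=(0.047056, 0.096327)  product (-0.021874, 0.014430)
  m=-3: Y*=(0.358715, -0.190995)  Y=(0.228789, -0.206197)  product (0.042687, -0.117663)
  m=-2: Y*=(-0.148936, -0.130896)  Y=(-0.356778, -0.222784)  product (0.023975, 0.079881)
  m=-1: Y*=(0.087666, -0.232544)  Y=(-0.036138, 0.126104)  product (0.026157, 0.019459)
  m=+0: Y*=(-0.253436, -0.000000)  Y=(-0.339449, 0.000000)  product (0.086029, 0.000000)
  m=+1: Y*=(-0.087666, -0.232544)  Y=(0.036138, 0.126104)  product (0.026157, -0.019459)
  m=+2: Y*=(-0.148936, 0.130896)  Y=(-0.356778, 0.222784)  product (0.023975, -0.079881)
  m=+3: Y*=(-0.358715, -0.190995)  Y=(-0.228789, -0.206197)  product (0.042687, 0.117663)
  m=+4: Y*=(0.031385, -0.242415)  Y=(0.047056, -0.096327)  product (-0.021874, -0.014430)
Accumulated sum (0.227919, 0.000000); after 4π/(2l+1) scaling, (0.318235, 0.000000) ⇒ P_4 = 0.318235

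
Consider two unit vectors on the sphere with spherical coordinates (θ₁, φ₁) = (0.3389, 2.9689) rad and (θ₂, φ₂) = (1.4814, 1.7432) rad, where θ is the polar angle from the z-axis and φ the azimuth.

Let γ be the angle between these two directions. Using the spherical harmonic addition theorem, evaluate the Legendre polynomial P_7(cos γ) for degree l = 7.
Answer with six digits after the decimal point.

-0.292791

Summing Y*_{l m}(θ₁,φ₁)·Y_{l m}(θ₂,φ₂) over m ∈ [−7, 7]; prefactor 4π/(2·7+1) = 0.837758:
  m=-7: -0.000079+0.000210i × +0.454376+0.173091i = -0.000072+0.000082i  (running Σ = -0.000072+0.000082i)
  m=-6: +0.001214-0.002050i × -0.083334+0.140173i = +0.000186+0.000341i  (running Σ = +0.000114+0.000423i)
  m=-5: -0.010228+0.011964i × +0.244748+0.209849i = -0.005014+0.000782i  (running Σ = -0.004900+0.001204i)
  m=-4: +0.055800-0.046126i × -0.144075+0.118817i = -0.002559+0.013276i  (running Σ = -0.007459+0.014480i)
  m=-3: -0.202825+0.115613i × +0.134210+0.235926i = -0.054497-0.032335i  (running Σ = -0.061956-0.017855i)
  m=-2: +0.464892-0.167272i × -0.184304+0.066194i = -0.074609+0.061602i  (running Σ = -0.136565+0.043746i)
  m=-1: -0.530287+0.092498i × +0.043167+0.247897i = -0.045821-0.127464i  (running Σ = -0.182386-0.083717i)
  m=0: -0.077038-0.000000i × -0.198330+0.000000i = +0.015279+0.000000i  (running Σ = -0.167107-0.083717i)
  m=1: +0.530287+0.092498i × -0.043167+0.247897i = -0.045821+0.127464i  (running Σ = -0.212928+0.043746i)
  m=2: +0.464892+0.167272i × -0.184304-0.066194i = -0.074609-0.061602i  (running Σ = -0.287537-0.017855i)
  m=3: +0.202825+0.115613i × -0.134210+0.235926i = -0.054497+0.032335i  (running Σ = -0.342034+0.014480i)
  m=4: +0.055800+0.046126i × -0.144075-0.118817i = -0.002559-0.013276i  (running Σ = -0.344593+0.001204i)
  m=5: +0.010228+0.011964i × -0.244748+0.209849i = -0.005014-0.000782i  (running Σ = -0.349607+0.000423i)
  m=6: +0.001214+0.002050i × -0.083334-0.140173i = +0.000186-0.000341i  (running Σ = -0.349421+0.000082i)
  m=7: +0.000079+0.000210i × -0.454376+0.173091i = -0.000072-0.000082i  (running Σ = -0.349493-0.000000i)
Σ over m = -0.349493-0.000000i; ×(4π/15) → -0.292791-0.000000i. Real part: -0.292791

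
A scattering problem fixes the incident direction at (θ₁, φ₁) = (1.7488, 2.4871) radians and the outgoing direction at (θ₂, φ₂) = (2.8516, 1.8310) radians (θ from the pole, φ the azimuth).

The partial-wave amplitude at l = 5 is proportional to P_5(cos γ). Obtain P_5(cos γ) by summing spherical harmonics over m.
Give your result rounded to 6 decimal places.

Summing Y*_{l m}(θ₁,φ₁)·Y_{l m}(θ₂,φ₂) over m ∈ [−5, 5]; prefactor 4π/(2·5+1) = 1.142397:
  m=-5: Y*=(0.424939, -0.055932)  Y=(-0.000855, -0.000236)  product (-0.000377, -0.000053)
  m=-4: Y*=(0.211170, 0.121925)  Y=(-0.004753, 0.008113)  product (-0.001993, 0.001134)
  m=-3: Y*=(-0.090594, -0.218723)  Y=(0.041346, 0.041744)  product (0.005385, -0.012825)
  m=-2: Y*=(0.068160, -0.254363)  Y=(0.202156, -0.115856)  product (-0.015691, -0.059318)
  m=-1: Y*=(-0.145476, 0.111627)  Y=(-0.137862, -0.517813)  product (0.077857, 0.059940)
  m=+0: Y*=(-0.266453, -0.000000)  Y=(-0.430603, 0.000000)  product (0.114736, 0.000000)
  m=+1: Y*=(0.145476, 0.111627)  Y=(0.137862, -0.517813)  product (0.077857, -0.059940)
  m=+2: Y*=(0.068160, 0.254363)  Y=(0.202156, 0.115856)  product (-0.015691, 0.059318)
  m=+3: Y*=(0.090594, -0.218723)  Y=(-0.041346, 0.041744)  product (0.005385, 0.012825)
  m=+4: Y*=(0.211170, -0.121925)  Y=(-0.004753, -0.008113)  product (-0.001993, -0.001134)
  m=+5: Y*=(-0.424939, -0.055932)  Y=(0.000855, -0.000236)  product (-0.000377, 0.000053)
Total Σ_m = (0.245099, 0.000000). Multiply by 1.142397: (0.280001, 0.000000). P_5(cos γ) = 0.280001

0.280001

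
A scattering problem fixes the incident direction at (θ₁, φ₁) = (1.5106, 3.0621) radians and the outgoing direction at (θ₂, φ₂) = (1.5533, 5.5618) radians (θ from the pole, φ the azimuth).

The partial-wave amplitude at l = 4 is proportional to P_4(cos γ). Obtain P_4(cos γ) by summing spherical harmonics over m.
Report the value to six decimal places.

Expand P_4 via completeness: Σ_{m} conj(Y_{4,m}) at Ω₁ times Y_{4,m} at Ω₂ —
  [-4]  conj(Y_{4,-4})(Ω₁) = (0.417312, -0.137354) ; Y_{4,-4}(Ω₂) = (-0.427843, 0.112008) ; Δ = (-0.163159, 0.105508)
  [-3]  conj(Y_{4,-3})(Ω₁) = (-0.072773, 0.017691) ; Y_{4,-3}(Ω₂) = (-0.012239, 0.018147) ; Δ = (0.000570, -0.001537)
  [-2]  conj(Y_{4,-2})(Ω₁) = (-0.320771, 0.051432) ; Y_{4,-2}(Ω₂) = (-0.042606, -0.330973) ; Δ = (0.030689, 0.103975)
  [-1]  conj(Y_{4,-1})(Ω₁) = (0.084242, -0.006711) ; Y_{4,-1}(Ω₂) = (-0.018629, -0.016385) ; Δ = (-0.001679, -0.001255)
  [+0]  conj(Y_{4,0})(Ω₁) = (0.305919, -0.000000) ; Y_{4,0}(Ω₂) = (0.316386, 0.000000) ; Δ = (0.096788, 0.000000)
  [+1]  conj(Y_{4,1})(Ω₁) = (-0.084242, -0.006711) ; Y_{4,1}(Ω₂) = (0.018629, -0.016385) ; Δ = (-0.001679, 0.001255)
  [+2]  conj(Y_{4,2})(Ω₁) = (-0.320771, -0.051432) ; Y_{4,2}(Ω₂) = (-0.042606, 0.330973) ; Δ = (0.030689, -0.103975)
  [+3]  conj(Y_{4,3})(Ω₁) = (0.072773, 0.017691) ; Y_{4,3}(Ω₂) = (0.012239, 0.018147) ; Δ = (0.000570, 0.001537)
  [+4]  conj(Y_{4,4})(Ω₁) = (0.417312, 0.137354) ; Y_{4,4}(Ω₂) = (-0.427843, -0.112008) ; Δ = (-0.163159, -0.105508)
Total Σ_m = (-0.170371, 0.000000). Multiply by 1.396263: (-0.237882, 0.000000). P_4(cos γ) = -0.237882

-0.237882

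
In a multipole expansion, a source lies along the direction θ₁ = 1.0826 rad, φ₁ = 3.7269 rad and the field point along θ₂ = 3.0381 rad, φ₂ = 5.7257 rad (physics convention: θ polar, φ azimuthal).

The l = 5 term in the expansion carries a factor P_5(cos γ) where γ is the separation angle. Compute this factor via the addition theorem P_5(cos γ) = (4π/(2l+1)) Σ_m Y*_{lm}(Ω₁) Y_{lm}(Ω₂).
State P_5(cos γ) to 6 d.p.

Summing Y*_{l m}(θ₁,φ₁)·Y_{l m}(θ₂,φ₂) over m ∈ [−5, 5]; prefactor 4π/(2·5+1) = 1.142397:
  term(m=-5) = -0.00000 + 0.00000j   from Y*(Ω₁)=0.24365 - 0.05322j, Y(Ω₂)=-0.00001 + 0.00000j
  term(m=-4) = 0.00001 + 0.00007j   from Y*(Ω₁)=-0.29170 + 0.30056j, Y(Ω₂)=0.00010 - 0.00013j
  term(m=-3) = 0.00068 + 0.00020j   from Y*(Ω₁)=0.04299 - 0.22954j, Y(Ω₂)=-0.00031 + 0.00300j
  term(m=-2) = -0.00489 + 0.00564j   from Y*(Ω₁)=-0.08213 - 0.19417j, Y(Ω₂)=-0.01559 - 0.03179j
  term(m=-1) = 0.03183 + 0.06977j   from Y*(Ω₁)=0.25077 + 0.16620j, Y(Ω₂)=0.21630 + 0.13485j
  term(m=+0) = -0.12527 + 0.00000j   from Y*(Ω₁)=0.14534 + 0.00000j, Y(Ω₂)=-0.86191 + 0.00000j
  term(m=+1) = 0.03183 - 0.06977j   from Y*(Ω₁)=-0.25077 + 0.16620j, Y(Ω₂)=-0.21630 + 0.13485j
  term(m=+2) = -0.00489 - 0.00564j   from Y*(Ω₁)=-0.08213 + 0.19417j, Y(Ω₂)=-0.01559 + 0.03179j
  term(m=+3) = 0.00068 - 0.00020j   from Y*(Ω₁)=-0.04299 - 0.22954j, Y(Ω₂)=0.00031 + 0.00300j
  term(m=+4) = 0.00001 - 0.00007j   from Y*(Ω₁)=-0.29170 - 0.30056j, Y(Ω₂)=0.00010 + 0.00013j
  term(m=+5) = -0.00000 - 0.00000j   from Y*(Ω₁)=-0.24365 - 0.05322j, Y(Ω₂)=0.00001 + 0.00000j
Accumulated sum -0.07003 + 0.00000j; after 4π/(2l+1) scaling, -0.08000 + 0.00000j ⇒ P_5 = -0.079999

-0.079999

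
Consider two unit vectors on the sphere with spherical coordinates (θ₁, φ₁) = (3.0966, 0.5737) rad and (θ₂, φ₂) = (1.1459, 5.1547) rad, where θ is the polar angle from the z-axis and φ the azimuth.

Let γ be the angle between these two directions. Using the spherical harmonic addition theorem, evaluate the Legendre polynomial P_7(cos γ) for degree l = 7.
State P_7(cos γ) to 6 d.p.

Term-by-term m-sum for l=7 (normalisation 4π/15 = 0.837758):
  m=-7: Y*=(-0.000000, -0.000000)  Y=(-0.011829, 0.260290)  product (0.000000, -0.000000)
  m=-6: Y*=(0.000000, 0.000000)  Y=(0.389677, 0.206713)  product (0.000000, 0.000000)
  m=-5: Y*=(-0.000001, 0.000000)  Y=(0.223259, -0.166490)  product (-0.000000, 0.000000)
  m=-4: Y*=(0.000020, -0.000022)  Y=(0.032501, 0.161619)  product (0.000004, 0.000002)
  m=-3: Y*=(-0.000120, 0.000792)  Y=(0.331758, 0.082546)  product (-0.000105, 0.000253)
  m=-2: Y*=(-0.006190, -0.013735)  Y=(-0.014822, 0.018099)  product (0.000340, 0.000092)
  m=-1: Y*=(0.152327, 0.098434)  Y=(0.143274, 0.302517)  product (-0.007953, 0.060185)
  m=+0: Y*=(-1.061801, -0.000000)  Y=(0.017505, 0.000000)  product (-0.018587, -0.000000)
  m=+1: Y*=(-0.152327, 0.098434)  Y=(-0.143274, 0.302517)  product (-0.007953, -0.060185)
  m=+2: Y*=(-0.006190, 0.013735)  Y=(-0.014822, -0.018099)  product (0.000340, -0.000092)
  m=+3: Y*=(0.000120, 0.000792)  Y=(-0.331758, 0.082546)  product (-0.000105, -0.000253)
  m=+4: Y*=(0.000020, 0.000022)  Y=(0.032501, -0.161619)  product (0.000004, -0.000002)
  m=+5: Y*=(0.000001, 0.000000)  Y=(-0.223259, -0.166490)  product (-0.000000, -0.000000)
  m=+6: Y*=(0.000000, -0.000000)  Y=(0.389677, -0.206713)  product (0.000000, -0.000000)
  m=+7: Y*=(0.000000, -0.000000)  Y=(0.011829, 0.260290)  product (0.000000, 0.000000)
Σ over m = (-0.034015, 0.000000); ×(4π/15) → (-0.028496, 0.000000). Real part: -0.028496

-0.028496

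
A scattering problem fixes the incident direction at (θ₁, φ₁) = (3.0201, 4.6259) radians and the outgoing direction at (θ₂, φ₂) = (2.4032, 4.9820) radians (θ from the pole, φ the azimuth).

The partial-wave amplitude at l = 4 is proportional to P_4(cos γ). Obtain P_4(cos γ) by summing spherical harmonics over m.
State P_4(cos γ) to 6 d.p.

Addition theorem: P_4(cos γ) = (4π/9) Σ_m Y*_{lm}(Ω₁) Y_{lm}(Ω₂), m = −4…4:
  m=-4: +0.000090-0.000032i × +0.042939-0.080048i = +0.000001-0.000009i  (running Σ = +0.000001-0.000009i)
  m=-3: -0.000567-0.002138i × +0.204233+0.194878i = +0.000301-0.000547i  (running Σ = +0.000302-0.000556i)
  m=-2: -0.028543+0.004987i × -0.367868+0.220122i = +0.009402-0.008118i  (running Σ = +0.009704-0.008673i)
  m=-1: +0.019159+0.220970i × -0.051972-0.188075i = +0.040563-0.015088i  (running Σ = +0.050268-0.023761i)
  m=0: +0.784932-0.000000i × -0.310820+0.000000i = -0.243973+0.000000i  (running Σ = -0.193705-0.023761i)
  m=1: -0.019159+0.220970i × +0.051972-0.188075i = +0.040563+0.015088i  (running Σ = -0.153142-0.008673i)
  m=2: -0.028543-0.004987i × -0.367868-0.220122i = +0.009402+0.008118i  (running Σ = -0.143740-0.000556i)
  m=3: +0.000567-0.002138i × -0.204233+0.194878i = +0.000301+0.000547i  (running Σ = -0.143439-0.000009i)
  m=4: +0.000090+0.000032i × +0.042939+0.080048i = +0.000001+0.000009i  (running Σ = -0.143438-0.000000i)
Accumulated sum -0.143438-0.000000i; after 4π/(2l+1) scaling, -0.200277-0.000000i ⇒ P_4 = -0.200277

-0.200277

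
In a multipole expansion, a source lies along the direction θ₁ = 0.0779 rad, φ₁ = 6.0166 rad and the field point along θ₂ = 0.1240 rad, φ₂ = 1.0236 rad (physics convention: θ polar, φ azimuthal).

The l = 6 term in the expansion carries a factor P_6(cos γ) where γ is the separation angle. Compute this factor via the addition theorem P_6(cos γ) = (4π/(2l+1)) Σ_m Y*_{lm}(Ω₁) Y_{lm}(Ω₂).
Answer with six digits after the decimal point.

Addition theorem: P_6(cos γ) = (4π/13) Σ_m Y*_{lm}(Ω₁) Y_{lm}(Ω₂), m = −6…6:
  m=-6: -0.00000 - 0.00000j × 0.00000 + 0.00000j = 0.00000 - 0.00000j  (running Σ = 0.00000 - 0.00000j)
  m=-5: 0.00000 - 0.00000j × 0.00002 + 0.00004j = 0.00000 - 0.00000j  (running Σ = 0.00000 - 0.00000j)
  m=-4: 0.00006 - 0.00011j × -0.00048 + 0.00067j = 0.00000 + 0.00000j  (running Σ = 0.00000 + 0.00000j)
  m=-3: 0.00169 - 0.00174j × -0.00955 - 0.00068j = -0.00002 + 0.00002j  (running Σ = -0.00002 + 0.00002j)
  m=-2: 0.02669 - 0.01575j × -0.03490 - 0.06762j = -0.00200 - 0.00126j  (running Σ = -0.00201 - 0.00124j)
  m=-1: 0.23999 - 0.06554j × 0.19618 - 0.32199j = 0.02598 - 0.09013j  (running Σ = 0.02396 - 0.09137j)
  m=0: 0.95331 + 0.00000j × 0.85931 + 0.00000j = 0.81918 + 0.00000j  (running Σ = 0.84315 - 0.09137j)
  m=1: -0.23999 - 0.06554j × -0.19618 - 0.32199j = 0.02598 + 0.09013j  (running Σ = 0.86913 - 0.00124j)
  m=2: 0.02669 + 0.01575j × -0.03490 + 0.06762j = -0.00200 + 0.00126j  (running Σ = 0.86713 + 0.00002j)
  m=3: -0.00169 - 0.00174j × 0.00955 - 0.00068j = -0.00002 - 0.00002j  (running Σ = 0.86711 + 0.00000j)
  m=4: 0.00006 + 0.00011j × -0.00048 - 0.00067j = 0.00000 - 0.00000j  (running Σ = 0.86711 - 0.00000j)
  m=5: -0.00000 - 0.00000j × -0.00002 + 0.00004j = 0.00000 + 0.00000j  (running Σ = 0.86711 - 0.00000j)
  m=6: -0.00000 + 0.00000j × 0.00000 - 0.00000j = 0.00000 + 0.00000j  (running Σ = 0.86711 + 0.00000j)
Σ over m = 0.86711 + 0.00000j; ×(4π/13) → 0.83819 + 0.00000j. Real part: 0.838189

0.838189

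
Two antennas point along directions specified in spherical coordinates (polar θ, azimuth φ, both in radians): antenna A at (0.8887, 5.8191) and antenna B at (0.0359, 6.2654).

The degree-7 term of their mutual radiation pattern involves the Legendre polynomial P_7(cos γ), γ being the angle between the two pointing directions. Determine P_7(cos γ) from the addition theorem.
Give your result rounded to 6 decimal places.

Addition theorem: P_7(cos γ) = (4π/15) Σ_m Y*_{lm}(Ω₁) Y_{lm}(Ω₂), m = −7…7:
  term(m=-7) = -0.000000-0.000000i   from Y*(Ω₁)=-0.084438+0.009070i, Y(Ω₂)=+0.000000+0.000000i
  term(m=-6) = -0.000000-0.000000i   from Y*(Ω₁)=-0.241781-0.090202i, Y(Ω₂)=+0.000000+0.000000i
  term(m=-5) = -0.000000-0.000000i   from Y*(Ω₁)=-0.293604-0.315396i, Y(Ω₂)=+0.000000+0.000000i
  term(m=-4) = -0.000001-0.000004i   from Y*(Ω₁)=-0.102516-0.349209i, Y(Ω₂)=+0.000012+0.000001i
  term(m=-3) = -0.000003+0.000013i   from Y*(Ω₁)=-0.005913+0.032764i, Y(Ω₂)=+0.000407+0.000022i
  term(m=-2) = -0.002200+0.002730i   from Y*(Ω₁)=-0.218357+0.291675i, Y(Ω₂)=+0.009617+0.000342i
  term(m=-1) = -0.016930+0.008101i   from Y*(Ω₁)=-0.115386+0.057756i, Y(Ω₂)=+0.145430+0.002587i
  term(m=+0) = +0.353830+0.000000i   from Y*(Ω₁)=+0.329782-0.000000i, Y(Ω₂)=+1.072923+0.000000i
  term(m=+1) = -0.016930-0.008101i   from Y*(Ω₁)=+0.115386+0.057756i, Y(Ω₂)=-0.145430+0.002587i
  term(m=+2) = -0.002200-0.002730i   from Y*(Ω₁)=-0.218357-0.291675i, Y(Ω₂)=+0.009617-0.000342i
  term(m=+3) = -0.000003-0.000013i   from Y*(Ω₁)=+0.005913+0.032764i, Y(Ω₂)=-0.000407+0.000022i
  term(m=+4) = -0.000001+0.000004i   from Y*(Ω₁)=-0.102516+0.349209i, Y(Ω₂)=+0.000012-0.000001i
  term(m=+5) = -0.000000+0.000000i   from Y*(Ω₁)=+0.293604-0.315396i, Y(Ω₂)=-0.000000+0.000000i
  term(m=+6) = -0.000000+0.000000i   from Y*(Ω₁)=-0.241781+0.090202i, Y(Ω₂)=+0.000000-0.000000i
  term(m=+7) = -0.000000+0.000000i   from Y*(Ω₁)=+0.084438+0.009070i, Y(Ω₂)=-0.000000+0.000000i
Total Σ_m = +0.315563+0.000000i. Multiply by 0.837758: +0.264365+0.000000i. P_7(cos γ) = 0.264365

0.264365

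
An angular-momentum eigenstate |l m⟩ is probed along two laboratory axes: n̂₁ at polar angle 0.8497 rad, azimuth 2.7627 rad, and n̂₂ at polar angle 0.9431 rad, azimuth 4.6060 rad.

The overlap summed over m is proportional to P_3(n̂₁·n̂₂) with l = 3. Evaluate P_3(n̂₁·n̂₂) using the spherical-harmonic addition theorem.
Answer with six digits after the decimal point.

Expand P_3 via completeness: Σ_{m} conj(Y_{3,m}) at Ω₁ times Y_{3,m} at Ω₂ —
  [-3]  conj(Y_{3,-3})(Ω₁) = -0.074355+0.160382i ; Y_{3,-3}(Ω₂) = +0.069414-0.210051i ; Δ = +0.028527+0.026751i
  [-2]  conj(Y_{3,-2})(Ω₁) = +0.276473-0.261611i ; Y_{3,-2}(Ω₂) = -0.384320-0.083032i ; Δ = -0.127976+0.077586i
  [-1]  conj(Y_{3,-1})(Ω₁) = -0.265972+0.105891i ; Y_{3,-1}(Ω₂) = -0.020124+0.188440i ; Δ = -0.014602-0.052251i
  [+0]  conj(Y_{3,0})(Ω₁) = -0.202180-0.000000i ; Y_{3,0}(Ω₂) = -0.279538+0.000000i ; Δ = +0.056517+0.000000i
  [+1]  conj(Y_{3,1})(Ω₁) = +0.265972+0.105891i ; Y_{3,1}(Ω₂) = +0.020124+0.188440i ; Δ = -0.014602+0.052251i
  [+2]  conj(Y_{3,2})(Ω₁) = +0.276473+0.261611i ; Y_{3,2}(Ω₂) = -0.384320+0.083032i ; Δ = -0.127976-0.077586i
  [+3]  conj(Y_{3,3})(Ω₁) = +0.074355+0.160382i ; Y_{3,3}(Ω₂) = -0.069414-0.210051i ; Δ = +0.028527-0.026751i
Total Σ_m = -0.171585+0.000000i. Multiply by 1.795196: -0.308028+0.000000i. P_3(cos γ) = -0.308028

-0.308028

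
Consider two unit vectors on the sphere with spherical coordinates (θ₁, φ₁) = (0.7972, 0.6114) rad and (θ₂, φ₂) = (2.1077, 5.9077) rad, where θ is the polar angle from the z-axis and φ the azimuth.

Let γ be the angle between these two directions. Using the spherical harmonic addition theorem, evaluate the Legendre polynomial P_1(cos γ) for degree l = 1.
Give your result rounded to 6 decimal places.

Term-by-term m-sum for l=1 (normalisation 4π/3 = 4.188790):
  [-1]  conj(Y_{1,-1})(Ω₁) = +0.202392+0.141878i ; Y_{1,-1}(Ω₂) = +0.276198+0.108874i ; Δ = +0.040453+0.061221i
  [+0]  conj(Y_{1,0})(Ω₁) = +0.341393-0.000000i ; Y_{1,0}(Ω₂) = -0.249909+0.000000i ; Δ = -0.085317+0.000000i
  [+1]  conj(Y_{1,1})(Ω₁) = -0.202392+0.141878i ; Y_{1,1}(Ω₂) = -0.276198+0.108874i ; Δ = +0.040453-0.061221i
Total Σ_m = -0.004410+0.000000i. Multiply by 4.188790: -0.018474+0.000000i. P_1(cos γ) = -0.018474

-0.018474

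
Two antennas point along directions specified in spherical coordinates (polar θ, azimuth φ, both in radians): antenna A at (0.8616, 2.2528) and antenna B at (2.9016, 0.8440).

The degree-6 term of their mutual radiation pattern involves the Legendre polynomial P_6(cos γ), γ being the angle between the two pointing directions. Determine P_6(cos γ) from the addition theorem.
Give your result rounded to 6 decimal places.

Addition theorem: P_6(cos γ) = (4π/13) Σ_m Y*_{lm}(Ω₁) Y_{lm}(Ω₂), m = −6…6:
  [-6]  conj(Y_{6,-6})(Ω₁) = 0.05364 + 0.07508j ; Y_{6,-6}(Ω₂) = 0.00003 + 0.00008j ; Δ = -0.00000 + 0.00001j
  [-5]  conj(Y_{6,-5})(Ω₁) = 0.07275 - 0.26448j ; Y_{6,-5}(Ω₂) = 0.00058 - 0.00109j ; Δ = -0.00025 - 0.00023j
  [-4]  conj(Y_{6,-4})(Ω₁) = -0.39713 + 0.17430j ; Y_{6,-4}(Ω₂) = -0.01039 + 0.00248j ; Δ = 0.00369 - 0.00280j
  [-3]  conj(Y_{6,-3})(Ω₁) = 0.27448 + 0.14123j ; Y_{6,-3}(Ω₂) = 0.05140 + 0.03590j ; Δ = 0.00904 + 0.01711j
  [-2]  conj(Y_{6,-2})(Ω₁) = 0.02690 + 0.12822j ; Y_{6,-2}(Ω₂) = -0.02882 - 0.24477j ; Δ = 0.03061 - 0.01028j
  [-1]  conj(Y_{6,-1})(Ω₁) = 0.22942 - 0.28254j ; Y_{6,-1}(Ω₂) = -0.38374 + 0.43157j ; Δ = 0.03390 + 0.20743j
  [+0]  conj(Y_{6,0})(Ω₁) = 0.03147 + 0.00000j ; Y_{6,0}(Ω₂) = 0.48777 + 0.00000j ; Δ = 0.01535 + 0.00000j
  [+1]  conj(Y_{6,1})(Ω₁) = -0.22942 - 0.28254j ; Y_{6,1}(Ω₂) = 0.38374 + 0.43157j ; Δ = 0.03390 - 0.20743j
  [+2]  conj(Y_{6,2})(Ω₁) = 0.02690 - 0.12822j ; Y_{6,2}(Ω₂) = -0.02882 + 0.24477j ; Δ = 0.03061 + 0.01028j
  [+3]  conj(Y_{6,3})(Ω₁) = -0.27448 + 0.14123j ; Y_{6,3}(Ω₂) = -0.05140 + 0.03590j ; Δ = 0.00904 - 0.01711j
  [+4]  conj(Y_{6,4})(Ω₁) = -0.39713 - 0.17430j ; Y_{6,4}(Ω₂) = -0.01039 - 0.00248j ; Δ = 0.00369 + 0.00280j
  [+5]  conj(Y_{6,5})(Ω₁) = -0.07275 - 0.26448j ; Y_{6,5}(Ω₂) = -0.00058 - 0.00109j ; Δ = -0.00025 + 0.00023j
  [+6]  conj(Y_{6,6})(Ω₁) = 0.05364 - 0.07508j ; Y_{6,6}(Ω₂) = 0.00003 - 0.00008j ; Δ = -0.00000 - 0.00001j
Accumulated sum 0.16934 + 0.00000j; after 4π/(2l+1) scaling, 0.16369 + 0.00000j ⇒ P_6 = 0.163687

0.163687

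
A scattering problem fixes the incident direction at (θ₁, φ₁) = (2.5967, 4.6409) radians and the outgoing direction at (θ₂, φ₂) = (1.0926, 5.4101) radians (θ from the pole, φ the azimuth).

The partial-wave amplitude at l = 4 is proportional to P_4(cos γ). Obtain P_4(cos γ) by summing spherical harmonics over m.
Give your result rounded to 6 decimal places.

Term-by-term m-sum for l=4 (normalisation 4π/9 = 1.396263):
  m=-4: 0.03064 - 0.00901j × -0.25821 - 0.09447j = -0.00876 - 0.00057j  (running Σ = -0.00876 - 0.00057j)
  m=-3: -0.03172 - 0.14564j × -0.34934 + 0.20110j = 0.04037 + 0.04450j  (running Σ = 0.03161 + 0.04393j)
  m=-2: -0.36645 + 0.05275j × -0.02219 + 0.12524j = 0.00153 - 0.04706j  (running Σ = 0.03313 - 0.00313j)
  m=-1: 0.03175 + 0.44330j × -0.18846 - 0.22479j = 0.09367 - 0.09068j  (running Σ = 0.12680 - 0.09381j)
  m=0: -0.02329 + 0.00000j × -0.18866 + 0.00000j = 0.00439 + 0.00000j  (running Σ = 0.13119 - 0.09381j)
  m=1: -0.03175 + 0.44330j × 0.18846 - 0.22479j = 0.09367 + 0.09068j  (running Σ = 0.22486 - 0.00313j)
  m=2: -0.36645 - 0.05275j × -0.02219 - 0.12524j = 0.00153 + 0.04706j  (running Σ = 0.22639 + 0.04393j)
  m=3: 0.03172 - 0.14564j × 0.34934 + 0.20110j = 0.04037 - 0.04450j  (running Σ = 0.26676 - 0.00057j)
  m=4: 0.03064 + 0.00901j × -0.25821 + 0.09447j = -0.00876 + 0.00057j  (running Σ = 0.25799 - 0.00000j)
Total Σ_m = 0.25799 - 0.00000j. Multiply by 1.396263: 0.36023 - 0.00000j. P_4(cos γ) = 0.360227

0.360227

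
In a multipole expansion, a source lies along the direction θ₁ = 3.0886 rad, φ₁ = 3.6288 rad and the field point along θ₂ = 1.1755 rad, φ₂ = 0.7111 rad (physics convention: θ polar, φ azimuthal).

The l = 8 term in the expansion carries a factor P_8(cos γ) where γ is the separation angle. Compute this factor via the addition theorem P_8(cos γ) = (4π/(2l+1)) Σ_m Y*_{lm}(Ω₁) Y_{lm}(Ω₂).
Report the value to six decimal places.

-0.226661

Summing Y*_{l m}(θ₁,φ₁)·Y_{l m}(θ₂,φ₂) over m ∈ [−8, 8]; prefactor 4π/(2·8+1) = 0.739198:
  m=-8: Y*=-0.00000 - 0.00000j  Y=0.22471 + 0.15189j  product -0.00000 - 0.00000j
  m=-7: Y*=-0.00000 - 0.00000j  Y=0.11870 + 0.43686j  product 0.00000 - 0.00000j
  m=-6: Y*=-0.00000 + 0.00000j  Y=-0.12277 + 0.25691j  product 0.00000 - 0.00000j
  m=-5: Y*=-0.00000 + 0.00000j  Y=0.14888 - 0.06540j  product -0.00000 + 0.00000j
  m=-4: Y*=-0.00004 + 0.00010j  Y=0.33464 + 0.10249j  product -0.00002 + 0.00003j
  m=-3: Y*=0.00022 + 0.00204j  Y=-0.00030 - 0.00047j  product 0.00000 - 0.00000j
  m=-2: Y*=0.01601 + 0.02359j  Y=0.04943 - 0.33019j  product 0.00858 - 0.00412j
  m=-1: Y*=0.22533 + 0.11938j  Y=0.05005 - 0.04312j  product 0.01643 - 0.00374j
  m=+0: Y*=1.10505 + 0.00000j  Y=-0.32270 + 0.00000j  product -0.35660 + 0.00000j
  m=+1: Y*=-0.22533 + 0.11938j  Y=-0.05005 - 0.04312j  product 0.01643 + 0.00374j
  m=+2: Y*=0.01601 - 0.02359j  Y=0.04943 + 0.33019j  product 0.00858 + 0.00412j
  m=+3: Y*=-0.00022 + 0.00204j  Y=0.00030 - 0.00047j  product 0.00000 + 0.00000j
  m=+4: Y*=-0.00004 - 0.00010j  Y=0.33464 - 0.10249j  product -0.00002 - 0.00003j
  m=+5: Y*=0.00000 + 0.00000j  Y=-0.14888 - 0.06540j  product -0.00000 - 0.00000j
  m=+6: Y*=-0.00000 - 0.00000j  Y=-0.12277 - 0.25691j  product 0.00000 + 0.00000j
  m=+7: Y*=0.00000 - 0.00000j  Y=-0.11870 + 0.43686j  product 0.00000 + 0.00000j
  m=+8: Y*=-0.00000 + 0.00000j  Y=0.22471 - 0.15189j  product -0.00000 + 0.00000j
Σ over m = -0.30663 + 0.00000j; ×(4π/17) → -0.22666 + 0.00000j. Real part: -0.226661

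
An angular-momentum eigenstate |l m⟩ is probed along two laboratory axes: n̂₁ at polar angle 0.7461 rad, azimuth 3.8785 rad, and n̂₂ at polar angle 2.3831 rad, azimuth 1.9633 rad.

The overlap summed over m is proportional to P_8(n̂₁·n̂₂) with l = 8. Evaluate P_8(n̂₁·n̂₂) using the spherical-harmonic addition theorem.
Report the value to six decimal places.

0.314158

Summing Y*_{l m}(θ₁,φ₁)·Y_{l m}(θ₂,φ₂) over m ∈ [−8, 8]; prefactor 4π/(2·8+1) = 0.739198:
  m=-8: +0.021502-0.008786i × -0.025823-0.000040i = -0.000556+0.000226i  (running Σ = -0.000556+0.000226i)
  m=-7: -0.043355+0.090684i × -0.041852+0.100651i = -0.007313-0.008159i  (running Σ = -0.007869-0.007933i)
  m=-6: -0.074866-0.250019i × +0.194350+0.194807i = +0.034155-0.063176i  (running Σ = +0.026286-0.071109i)
  m=-5: +0.374893+0.226225i × +0.411831-0.170115i = +0.192877+0.029392i  (running Σ = +0.219163-0.041717i)
  m=-4: -0.414433+0.081408i × +0.000316-0.404785i = +0.032822+0.167782i  (running Σ = +0.251985+0.126065i)
  m=-3: +0.038386-0.051564i × -0.024356-0.010106i = -0.001456+0.000868i  (running Σ = +0.250529+0.126933i)
  m=-2: -0.034020-0.349684i × +0.258474-0.258272i = -0.099107-0.081598i  (running Σ = +0.151422+0.045335i)
  m=-1: +0.180797+0.164062i × -0.080310-0.193994i = +0.017307-0.048249i  (running Σ = +0.168729-0.002914i)
  m=0: +0.284166-0.000000i × +0.308059+0.000000i = +0.087540+0.000000i  (running Σ = +0.256269-0.002914i)
  m=1: -0.180797+0.164062i × +0.080310-0.193994i = +0.017307+0.048249i  (running Σ = +0.273576+0.045335i)
  m=2: -0.034020+0.349684i × +0.258474+0.258272i = -0.099107+0.081598i  (running Σ = +0.174469+0.126933i)
  m=3: -0.038386-0.051564i × +0.024356-0.010106i = -0.001456-0.000868i  (running Σ = +0.173013+0.126065i)
  m=4: -0.414433-0.081408i × +0.000316+0.404785i = +0.032822-0.167782i  (running Σ = +0.205835-0.041717i)
  m=5: -0.374893+0.226225i × -0.411831-0.170115i = +0.192877-0.029392i  (running Σ = +0.398711-0.071109i)
  m=6: -0.074866+0.250019i × +0.194350-0.194807i = +0.034155+0.063176i  (running Σ = +0.432866-0.007933i)
  m=7: +0.043355+0.090684i × +0.041852+0.100651i = -0.007313+0.008159i  (running Σ = +0.425553+0.000226i)
  m=8: +0.021502+0.008786i × -0.025823+0.000040i = -0.000556-0.000226i  (running Σ = +0.424998-0.000000i)
Accumulated sum +0.424998-0.000000i; after 4π/(2l+1) scaling, +0.314158-0.000000i ⇒ P_8 = 0.314158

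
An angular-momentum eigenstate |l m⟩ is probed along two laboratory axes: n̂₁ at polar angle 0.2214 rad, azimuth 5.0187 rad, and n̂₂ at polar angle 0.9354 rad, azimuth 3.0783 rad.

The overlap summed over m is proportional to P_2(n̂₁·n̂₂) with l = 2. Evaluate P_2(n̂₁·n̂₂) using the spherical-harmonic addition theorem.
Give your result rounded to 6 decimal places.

Expand P_2 via completeness: Σ_{m} conj(Y_{2,m}) at Ω₁ times Y_{2,m} at Ω₂ —
  term(m=-2) = -0.00344 - 0.00314j   from Y*(Ω₁)=-0.01524 - 0.01071j, Y(Ω₂)=0.24821 + 0.03159j
  term(m=-1) = -0.02206 + 0.05695j   from Y*(Ω₁)=0.04991 - 0.15780j, Y(Ω₂)=-0.36828 - 0.02334j
  term(m=+0) = 0.01047 + 0.00000j   from Y*(Ω₁)=0.58516 + 0.00000j, Y(Ω₂)=0.01789 + 0.00000j
  term(m=+1) = -0.02206 - 0.05695j   from Y*(Ω₁)=-0.04991 - 0.15780j, Y(Ω₂)=0.36828 - 0.02334j
  term(m=+2) = -0.00344 + 0.00314j   from Y*(Ω₁)=-0.01524 + 0.01071j, Y(Ω₂)=0.24821 - 0.03159j
Total Σ_m = -0.04055 + 0.00000j. Multiply by 2.513274: -0.10191 + 0.00000j. P_2(cos γ) = -0.101909

-0.101909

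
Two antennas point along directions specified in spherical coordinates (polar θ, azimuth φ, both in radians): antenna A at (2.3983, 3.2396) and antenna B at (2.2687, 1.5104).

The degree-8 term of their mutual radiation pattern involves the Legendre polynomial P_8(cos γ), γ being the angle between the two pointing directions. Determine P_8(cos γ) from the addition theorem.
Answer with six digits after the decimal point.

-0.273718

Term-by-term m-sum for l=8 (normalisation 4π/17 = 0.739198):
  m=-8: Y*=0.01605 + 0.01601j  Y=0.05421 + 0.02844j  product 0.00041 + 0.00132j
  m=-7: Y*=0.07633 + 0.06249j  Y=0.08426 - 0.18729j  product 0.01814 - 0.00903j
  m=-6: Y*=0.21448 + 0.14300j  Y=-0.36987 - 0.14023j  product -0.05928 - 0.08297j
  m=-5: Y*=0.38462 + 0.20517j  Y=-0.13108 + 0.42079j  product -0.13675 + 0.13495j
  m=-4: Y*=0.39371 + 0.16277j  Y=0.15255 + 0.03759j  product 0.05394 + 0.03963j
  m=-3: Y*=0.06975 + 0.02112j  Y=-0.04941 + 0.26972j  product -0.00914 + 0.01777j
  m=-2: Y*=-0.34098 - 0.06771j  Y=0.31732 + 0.03852j  product -0.10559 - 0.03462j
  m=-1: Y*=-0.25039 - 0.02462j  Y=-0.00833 + 0.13783j  product 0.00548 - 0.03431j
  m=+0: Y*=0.27826 + 0.00000j  Y=0.34248 + 0.00000j  product 0.09530 + 0.00000j
  m=+1: Y*=0.25039 - 0.02462j  Y=0.00833 + 0.13783j  product 0.00548 + 0.03431j
  m=+2: Y*=-0.34098 + 0.06771j  Y=0.31732 - 0.03852j  product -0.10559 + 0.03462j
  m=+3: Y*=-0.06975 + 0.02112j  Y=0.04941 + 0.26972j  product -0.00914 - 0.01777j
  m=+4: Y*=0.39371 - 0.16277j  Y=0.15255 - 0.03759j  product 0.05394 - 0.03963j
  m=+5: Y*=-0.38462 + 0.20517j  Y=0.13108 + 0.42079j  product -0.13675 - 0.13495j
  m=+6: Y*=0.21448 - 0.14300j  Y=-0.36987 + 0.14023j  product -0.05928 + 0.08297j
  m=+7: Y*=-0.07633 + 0.06249j  Y=-0.08426 - 0.18729j  product 0.01814 + 0.00903j
  m=+8: Y*=0.01605 - 0.01601j  Y=0.05421 - 0.02844j  product 0.00041 - 0.00132j
Σ over m = -0.37029 + 0.00000j; ×(4π/17) → -0.27372 + 0.00000j. Real part: -0.273718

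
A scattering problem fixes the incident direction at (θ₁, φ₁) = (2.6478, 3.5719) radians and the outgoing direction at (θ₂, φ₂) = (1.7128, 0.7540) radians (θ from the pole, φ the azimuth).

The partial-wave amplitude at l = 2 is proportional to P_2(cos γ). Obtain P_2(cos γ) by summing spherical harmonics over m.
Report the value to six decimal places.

-0.346197

Expand P_2 via completeness: Σ_{m} conj(Y_{2,m}) at Ω₁ times Y_{2,m} at Ω₂ —
  term(m=-2) = 0.02620 - 0.01981j   from Y*(Ω₁)=0.05657 + 0.06580j, Y(Ω₂)=0.02376 - 0.37779j
  term(m=-1) = -0.03309 + 0.01110j   from Y*(Ω₁)=0.29303 + 0.13450j, Y(Ω₂)=-0.07890 + 0.07409j
  term(m=+0) = -0.12398 + 0.00000j   from Y*(Ω₁)=0.41823 + 0.00000j, Y(Ω₂)=-0.29644 + 0.00000j
  term(m=+1) = -0.03309 - 0.01110j   from Y*(Ω₁)=-0.29303 + 0.13450j, Y(Ω₂)=0.07890 + 0.07409j
  term(m=+2) = 0.02620 + 0.01981j   from Y*(Ω₁)=0.05657 - 0.06580j, Y(Ω₂)=0.02376 + 0.37779j
Σ over m = -0.13775 + 0.00000j; ×(4π/5) → -0.34620 + 0.00000j. Real part: -0.346197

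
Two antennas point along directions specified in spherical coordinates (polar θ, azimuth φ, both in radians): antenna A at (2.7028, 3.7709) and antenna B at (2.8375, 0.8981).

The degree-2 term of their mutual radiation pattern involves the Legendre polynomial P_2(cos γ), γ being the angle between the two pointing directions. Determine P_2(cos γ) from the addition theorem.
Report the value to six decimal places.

0.323817

Summing Y*_{l m}(θ₁,φ₁)·Y_{l m}(θ₂,φ₂) over m ∈ [−2, 2]; prefactor 4π/(2·2+1) = 2.513274:
  m=-2: 0.02141 + 0.06635j × -0.00774 - 0.03376j = 0.00207 - 0.00124j  (running Σ = 0.00207 - 0.00124j)
  m=-1: 0.24020 + 0.17488j × -0.13752 + 0.17263j = -0.06322 + 0.01742j  (running Σ = -0.06115 + 0.01618j)
  m=0: 0.46000 + 0.00000j × 0.54595 + 0.00000j = 0.25114 + 0.00000j  (running Σ = 0.18999 + 0.01618j)
  m=1: -0.24020 + 0.17488j × 0.13752 + 0.17263j = -0.06322 - 0.01742j  (running Σ = 0.12677 - 0.00124j)
  m=2: 0.02141 - 0.06635j × -0.00774 + 0.03376j = 0.00207 + 0.00124j  (running Σ = 0.12884 - 0.00000j)
Accumulated sum 0.12884 - 0.00000j; after 4π/(2l+1) scaling, 0.32382 - 0.00000j ⇒ P_2 = 0.323817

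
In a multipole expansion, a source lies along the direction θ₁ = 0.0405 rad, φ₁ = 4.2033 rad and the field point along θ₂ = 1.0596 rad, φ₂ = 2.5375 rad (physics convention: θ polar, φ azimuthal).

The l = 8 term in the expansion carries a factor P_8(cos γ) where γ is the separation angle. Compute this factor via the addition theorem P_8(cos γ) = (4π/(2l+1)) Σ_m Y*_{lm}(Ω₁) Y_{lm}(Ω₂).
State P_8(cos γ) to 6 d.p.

Expand P_8 via completeness: Σ_{m} conj(Y_{8,m}) at Ω₁ times Y_{8,m} at Ω₂ —
  m=-8: Y*=(-0.000000, 0.000000)  Y=(0.020718, -0.171311)  product (0.000000, 0.000000)
  m=-7: Y*=(-0.000000, -0.000000)  Y=(0.180072, 0.342751)  product (0.000000, -0.000000)
  m=-6: Y*=(0.000000, 0.000000)  Y=(-0.380017, -0.199274)  product (-0.000000, -0.000000)
  m=-5: Y*=(-0.000001, 0.000001)  Y=(0.117587, -0.014313)  product (-0.000000, 0.000000)
  m=-4: Y*=(-0.000016, -0.000032)  Y=(0.219636, -0.194675)  product (-0.000010, -0.000004)
  m=-3: Y*=(0.000921, 0.000040)  Y=(-0.067032, 0.272171)  product (-0.000073, 0.000248)
  m=-2: Y*=(-0.008802, 0.014273)  Y=(0.058071, 0.153067)  product (-0.002696, -0.000518)
  m=-1: Y*=(-0.095987, -0.171969)  Y=(-0.260140, -0.179539)  product (-0.005905, 0.061970)
  m=+0: Y*=(1.129017, -0.000000)  Y=(-0.119633, 0.000000)  product (-0.135067, 0.000000)
  m=+1: Y*=(0.095987, -0.171969)  Y=(0.260140, -0.179539)  product (-0.005905, -0.061970)
  m=+2: Y*=(-0.008802, -0.014273)  Y=(0.058071, -0.153067)  product (-0.002696, 0.000518)
  m=+3: Y*=(-0.000921, 0.000040)  Y=(0.067032, 0.272171)  product (-0.000073, -0.000248)
  m=+4: Y*=(-0.000016, 0.000032)  Y=(0.219636, 0.194675)  product (-0.000010, 0.000004)
  m=+5: Y*=(0.000001, 0.000001)  Y=(-0.117587, -0.014313)  product (-0.000000, -0.000000)
  m=+6: Y*=(0.000000, -0.000000)  Y=(-0.380017, 0.199274)  product (-0.000000, 0.000000)
  m=+7: Y*=(0.000000, -0.000000)  Y=(-0.180072, 0.342751)  product (0.000000, 0.000000)
  m=+8: Y*=(-0.000000, -0.000000)  Y=(0.020718, 0.171311)  product (0.000000, -0.000000)
Total Σ_m = (-0.152434, -0.000000). Multiply by 0.739198: (-0.112679, -0.000000). P_8(cos γ) = -0.112679

-0.112679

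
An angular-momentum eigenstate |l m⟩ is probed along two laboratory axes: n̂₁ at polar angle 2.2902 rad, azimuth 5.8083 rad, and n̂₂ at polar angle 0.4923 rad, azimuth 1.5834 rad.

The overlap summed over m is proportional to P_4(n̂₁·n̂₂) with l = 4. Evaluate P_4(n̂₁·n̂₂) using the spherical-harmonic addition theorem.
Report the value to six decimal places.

-0.354900

Summing Y*_{l m}(θ₁,φ₁)·Y_{l m}(θ₂,φ₂) over m ∈ [−4, 4]; prefactor 4π/(2·4+1) = 1.396263:
  m=-4: Y*=-0.045739-0.134083i  Y=+0.022058-0.001113i  product -0.001158-0.002907i
  m=-3: Y*=-0.051116+0.347278i  Y=+0.004403+0.116388i  product -0.040644-0.004420i
  m=-2: Y*=+0.224603-0.313928i  Y=-0.331425+0.008356i  product -0.071816+0.105920i
  m=-1: Y*=-0.008212+0.004222i  Y=-0.006050-0.480020i  product +0.002076+0.003916i
  m=+0: Y*=-0.362576-0.000000i  Y=+0.085763+0.000000i  product -0.031095-0.000000i
  m=+1: Y*=+0.008212+0.004222i  Y=+0.006050-0.480020i  product +0.002076-0.003916i
  m=+2: Y*=+0.224603+0.313928i  Y=-0.331425-0.008356i  product -0.071816-0.105920i
  m=+3: Y*=+0.051116+0.347278i  Y=-0.004403+0.116388i  product -0.040644+0.004420i
  m=+4: Y*=-0.045739+0.134083i  Y=+0.022058+0.001113i  product -0.001158+0.002907i
Σ over m = -0.254179+0.000000i; ×(4π/9) → -0.354900+0.000000i. Real part: -0.354900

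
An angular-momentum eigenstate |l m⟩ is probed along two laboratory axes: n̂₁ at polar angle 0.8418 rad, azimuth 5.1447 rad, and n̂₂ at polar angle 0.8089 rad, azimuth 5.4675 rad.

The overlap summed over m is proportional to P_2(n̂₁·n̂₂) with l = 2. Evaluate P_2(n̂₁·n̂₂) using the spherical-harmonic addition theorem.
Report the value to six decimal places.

0.915972

Addition theorem: P_2(cos γ) = (4π/5) Σ_m Y*_{lm}(Ω₁) Y_{lm}(Ω₂), m = −2…2:
  m=-2: -0.13944 - 0.16349j × -0.01224 + 0.20184j = 0.03471 - 0.02614j  (running Σ = 0.03471 - 0.02614j)
  m=-1: 0.16081 - 0.34851j × 0.26445 + 0.28097j = 0.14045 - 0.04698j  (running Σ = 0.17515 - 0.07312j)
  m=0: 0.10444 + 0.00000j × 0.13547 + 0.00000j = 0.01415 + 0.00000j  (running Σ = 0.18930 - 0.07312j)
  m=1: -0.16081 - 0.34851j × -0.26445 + 0.28097j = 0.14045 + 0.04698j  (running Σ = 0.32975 - 0.02614j)
  m=2: -0.13944 + 0.16349j × -0.01224 - 0.20184j = 0.03471 + 0.02614j  (running Σ = 0.36445 + 0.00000j)
Total Σ_m = 0.36445 + 0.00000j. Multiply by 2.513274: 0.91597 + 0.00000j. P_2(cos γ) = 0.915972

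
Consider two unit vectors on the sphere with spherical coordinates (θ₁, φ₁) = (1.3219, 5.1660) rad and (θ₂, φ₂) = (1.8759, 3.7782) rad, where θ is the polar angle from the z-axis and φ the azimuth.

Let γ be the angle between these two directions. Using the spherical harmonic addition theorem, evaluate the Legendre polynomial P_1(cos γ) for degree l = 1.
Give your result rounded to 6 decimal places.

0.094227

Term-by-term m-sum for l=1 (normalisation 4π/3 = 4.188790):
  [-1]  conj(Y_{1,-1})(Ω₁) = (0.146735, -0.300985) ; Y_{1,-1}(Ω₂) = (-0.264987, 0.195901) ; Δ = (0.020080, 0.108503)
  [+0]  conj(Y_{1,0})(Ω₁) = (0.120360, -0.000000) ; Y_{1,0}(Ω₂) = (-0.146772, 0.000000) ; Δ = (-0.017665, 0.000000)
  [+1]  conj(Y_{1,1})(Ω₁) = (-0.146735, -0.300985) ; Y_{1,1}(Ω₂) = (0.264987, 0.195901) ; Δ = (0.020080, -0.108503)
Σ over m = (0.022495, 0.000000); ×(4π/3) → (0.094227, 0.000000). Real part: 0.094227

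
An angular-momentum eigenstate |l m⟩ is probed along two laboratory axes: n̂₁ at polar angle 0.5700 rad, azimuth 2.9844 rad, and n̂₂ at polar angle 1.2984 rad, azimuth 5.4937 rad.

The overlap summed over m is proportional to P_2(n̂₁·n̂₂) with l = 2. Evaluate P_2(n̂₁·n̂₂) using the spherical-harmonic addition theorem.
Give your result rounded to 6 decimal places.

-0.444270

Addition theorem: P_2(cos γ) = (4π/5) Σ_m Y*_{lm}(Ω₁) Y_{lm}(Ω₂), m = −2…2:
  term(m=-2) = +0.012150+0.038430i   from Y*(Ω₁)=+0.106971-0.034784i, Y(Ω₂)=-0.002929+0.358303i
  term(m=-1) = -0.056677-0.041524i   from Y*(Ω₁)=-0.346654+0.054945i, Y(Ω₂)=+0.140971+0.142128i
  term(m=+0) = -0.087714+0.000000i   from Y*(Ω₁)=+0.355254-0.000000i, Y(Ω₂)=-0.246905+0.000000i
  term(m=+1) = -0.056677+0.041524i   from Y*(Ω₁)=+0.346654+0.054945i, Y(Ω₂)=-0.140971+0.142128i
  term(m=+2) = +0.012150-0.038430i   from Y*(Ω₁)=+0.106971+0.034784i, Y(Ω₂)=-0.002929-0.358303i
Total Σ_m = -0.176769+0.000000i. Multiply by 2.513274: -0.444270+0.000000i. P_2(cos γ) = -0.444270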